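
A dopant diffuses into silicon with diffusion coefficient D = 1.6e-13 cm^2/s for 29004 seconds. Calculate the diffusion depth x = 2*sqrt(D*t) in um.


Step 1: Compute D*t = 1.6e-13 * 29004 = 4.64064e-09 cm^2
Step 2: sqrt(D*t) = 6.81222e-05 cm
Step 3: x = 2 * 6.81222e-05 cm = 1.362444e-04 cm
Step 4: Convert to um (1 cm = 1e4 um): x = 1.362 um


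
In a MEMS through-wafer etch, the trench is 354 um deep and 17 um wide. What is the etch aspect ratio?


Step 1: AR = depth / width
Step 2: AR = 354 / 17
AR = 20.8


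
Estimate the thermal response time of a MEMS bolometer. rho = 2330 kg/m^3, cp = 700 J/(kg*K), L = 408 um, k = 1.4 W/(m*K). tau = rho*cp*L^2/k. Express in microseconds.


Step 1: Convert L to m: L = 408e-6 m
Step 2: L^2 = (408e-6)^2 = 1.66464e-07 m^2
Step 3: tau = 2330 * 700 * 1.66464e-07 / 1.4 = 1.9393056e-01 s
Step 4: Convert to microseconds (multiply by 1e6).
tau = 193930.56 us


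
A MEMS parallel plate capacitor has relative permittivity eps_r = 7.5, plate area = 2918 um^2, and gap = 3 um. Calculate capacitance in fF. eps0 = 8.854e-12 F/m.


Step 1: Convert area to m^2: A = 2918e-12 m^2
Step 2: Convert gap to m: d = 3e-6 m
Step 3: C = eps0 * eps_r * A / d
C = 8.854e-12 * 7.5 * 2918e-12 / 3e-6
Step 4: Convert to fF (multiply by 1e15).
C = 64.59 fF


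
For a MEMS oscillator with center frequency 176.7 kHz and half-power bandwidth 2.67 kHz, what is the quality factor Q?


Step 1: Q = f0 / bandwidth
Step 2: Q = 176.7 / 2.67
Q = 66.2


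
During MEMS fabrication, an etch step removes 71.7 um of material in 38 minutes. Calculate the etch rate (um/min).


Step 1: Etch rate = depth / time
Step 2: rate = 71.7 / 38
rate = 1.887 um/min


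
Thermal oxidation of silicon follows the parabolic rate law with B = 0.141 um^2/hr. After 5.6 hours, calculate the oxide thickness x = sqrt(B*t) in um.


Step 1: Compute B*t = 0.141 * 5.6 = 0.7896
Step 2: x = sqrt(0.7896)
x = 0.889 um


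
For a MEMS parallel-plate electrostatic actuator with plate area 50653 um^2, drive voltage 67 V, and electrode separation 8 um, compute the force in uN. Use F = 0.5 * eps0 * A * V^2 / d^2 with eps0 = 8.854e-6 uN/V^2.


Step 1: Identify parameters.
eps0 = 8.854e-6 uN/V^2, A = 50653 um^2, V = 67 V, d = 8 um
Step 2: Compute V^2 = 67^2 = 4489
Step 3: Compute d^2 = 8^2 = 64
Step 4: F = 0.5 * 8.854e-6 * 50653 * 4489 / 64
F = 15.728 uN


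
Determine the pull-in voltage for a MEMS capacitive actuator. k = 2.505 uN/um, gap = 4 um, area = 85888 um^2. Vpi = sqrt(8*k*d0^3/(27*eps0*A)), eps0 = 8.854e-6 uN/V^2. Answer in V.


Step 1: Compute numerator: 8 * k * d0^3 = 8 * 2.505 * 4^3 = 1282.56
Step 2: Compute denominator: 27 * eps0 * A = 27 * 8.854e-6 * 85888 = 20.532214
Step 3: Vpi = sqrt(1282.56 / 20.532214)
Vpi = 7.9 V


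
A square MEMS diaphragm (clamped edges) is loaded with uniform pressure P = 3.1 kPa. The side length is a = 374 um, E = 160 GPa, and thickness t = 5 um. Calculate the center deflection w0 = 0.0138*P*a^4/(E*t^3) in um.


Step 1: Convert pressure to compatible units (E is in GPa, so P in GPa).
P = 3.1 kPa = 3.1e-6 GPa
Step 2: Compute numerator: 0.0138 * P * a^4.
a^4 = 374^4 = 19565295376
numerator = 0.0138 * 3.1e-6 * 19565295376 = 8.37e+02
Step 3: Compute denominator: E * t^3 = 160 * 5^3 = 20000
Step 4: w0 = numerator / denominator = 8.37e+02 / 20000 = 0.0419 um


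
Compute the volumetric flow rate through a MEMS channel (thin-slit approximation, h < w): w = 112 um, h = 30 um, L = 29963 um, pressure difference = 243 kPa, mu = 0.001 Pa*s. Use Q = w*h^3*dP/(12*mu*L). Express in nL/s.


Step 1: Convert all dimensions to SI (meters).
w = 112e-6 m, h = 30e-6 m, L = 29963e-6 m, dP = 243e3 Pa
Step 2: Q = w * h^3 * dP / (12 * mu * L)
Q = 112e-6 * (30e-6)^3 * 243e3 / (12 * 0.001 * 29963e-6) = 2.04372059e-09 m^3/s
Step 3: Convert Q from m^3/s to nL/s (1 m^3 = 1e12 nL, so multiply by 1e12).
Q = 2043.721 nL/s


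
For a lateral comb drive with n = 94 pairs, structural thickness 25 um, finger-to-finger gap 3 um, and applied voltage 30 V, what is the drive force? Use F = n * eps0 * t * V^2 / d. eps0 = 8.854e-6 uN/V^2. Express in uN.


Step 1: Parameters: n=94, eps0=8.854e-6 uN/V^2, t=25 um, V=30 V, d=3 um
Step 2: V^2 = 900
Step 3: F = 94 * 8.854e-6 * 25 * 900 / 3
F = 6.242 uN


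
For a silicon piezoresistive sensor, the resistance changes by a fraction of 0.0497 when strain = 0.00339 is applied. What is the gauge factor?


Step 1: Identify values.
dR/R = 0.0497, strain = 0.00339
Step 2: GF = (dR/R) / strain = 0.0497 / 0.00339
GF = 14.7


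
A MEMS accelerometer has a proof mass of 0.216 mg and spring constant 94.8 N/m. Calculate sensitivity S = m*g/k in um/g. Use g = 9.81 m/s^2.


Step 1: Convert mass: m = 0.216 mg = 2.16e-07 kg
Step 2: S = m * g / k = 2.16e-07 * 9.81 / 94.8
Step 3: S = 2.24e-08 m/g
Step 4: Convert to um/g: S = 0.022 um/g


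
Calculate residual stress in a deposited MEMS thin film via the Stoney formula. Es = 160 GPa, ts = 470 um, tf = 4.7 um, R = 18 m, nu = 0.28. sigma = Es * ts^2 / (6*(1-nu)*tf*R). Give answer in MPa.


Step 1: Compute numerator: Es * ts^2 = 160 * 470^2 = 35344000 (GPa*um^2)
Step 2: Compute denominator (R in um): 6*(1-nu)*tf*R = 6*0.72*4.7*18e6 = 365472000.0 (um^2)
Step 3: sigma (GPa) = 35344000 / 365472000.0 = 9.6708e-02 GPa
Step 4: Convert to MPa (x1000): sigma = 96.7 MPa


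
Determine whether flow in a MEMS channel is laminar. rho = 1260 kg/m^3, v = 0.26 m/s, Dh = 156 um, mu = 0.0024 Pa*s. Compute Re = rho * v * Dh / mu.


Step 1: Convert Dh to meters: Dh = 156e-6 m
Step 2: Re = rho * v * Dh / mu
Re = 1260 * 0.26 * 156e-6 / 0.0024
Re = 21.294
Since Re = 21.294 is below ~2300, the flow is laminar.


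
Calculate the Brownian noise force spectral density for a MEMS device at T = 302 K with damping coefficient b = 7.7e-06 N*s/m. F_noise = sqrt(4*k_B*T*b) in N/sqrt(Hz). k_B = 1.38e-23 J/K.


Step 1: Compute 4 * k_B * T * b
= 4 * 1.38e-23 * 302 * 7.7e-06
= 1.2836e-25 N^2/Hz
Step 2: F_noise = sqrt(1.2836e-25)
F_noise = 3.58e-13 N/sqrt(Hz)


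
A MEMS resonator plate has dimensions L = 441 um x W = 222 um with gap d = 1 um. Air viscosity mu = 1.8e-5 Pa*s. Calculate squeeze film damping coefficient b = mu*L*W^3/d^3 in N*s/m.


Step 1: Convert to SI.
L = 441e-6 m, W = 222e-6 m, d = 1e-6 m
Step 2: W^3 = (222e-6)^3 = 1.09e-11 m^3
Step 3: d^3 = (1e-6)^3 = 1.00e-18 m^3
Step 4: b = 1.8e-5 * 441e-6 * 1.09e-11 / 1.00e-18
b = 8.69e-02 N*s/m


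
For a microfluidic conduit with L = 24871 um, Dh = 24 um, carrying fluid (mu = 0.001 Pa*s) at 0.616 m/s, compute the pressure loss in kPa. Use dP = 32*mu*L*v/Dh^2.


Step 1: Convert to SI: L = 24871e-6 m, Dh = 24e-6 m
Step 2: dP = 32 * 0.001 * 24871e-6 * 0.616 / (24e-6)^2
Step 3: dP = 851140.89 Pa
Step 4: Convert to kPa: dP = 851.14 kPa


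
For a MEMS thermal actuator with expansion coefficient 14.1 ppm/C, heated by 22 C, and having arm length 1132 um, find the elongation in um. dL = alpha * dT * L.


Step 1: Convert CTE: alpha = 14.1 ppm/C = 14.1e-6 /C
Step 2: dL = 14.1e-6 * 22 * 1132
dL = 0.3511 um


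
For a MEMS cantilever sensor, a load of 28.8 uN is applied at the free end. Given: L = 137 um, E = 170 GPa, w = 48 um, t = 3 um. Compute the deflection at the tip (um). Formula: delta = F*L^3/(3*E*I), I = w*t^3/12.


Step 1: Calculate the second moment of area.
I = w * t^3 / 12 = 48 * 3^3 / 12 = 108.0 um^4
Step 2: Convert E to consistent units (1 GPa = 1000 uN/um^2).
E = 170 GPa = 170000 uN/um^2
Step 3: Calculate tip deflection.
delta = F * L^3 / (3 * E * I)
delta = 28.8 * 137^3 / (3 * 170000 * 108.0)
delta = 1.3445 um


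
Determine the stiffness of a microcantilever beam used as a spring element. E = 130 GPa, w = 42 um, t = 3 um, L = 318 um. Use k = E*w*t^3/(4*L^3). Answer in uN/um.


Step 1: Convert E to consistent units (1 GPa = 1000 uN/um^2).
E = 130 GPa = 130000 uN/um^2
Step 2: Compute t^3 = 3^3 = 27
Step 3: Compute L^3 = 318^3 = 32157432
Step 4: k = 130000 * 42 * 27 / (4 * 32157432)
k = 1.1461 uN/um


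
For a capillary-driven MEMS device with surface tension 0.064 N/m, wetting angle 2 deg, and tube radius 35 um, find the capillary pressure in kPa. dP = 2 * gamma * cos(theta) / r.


Step 1: cos(2 deg) = 0.9994
Step 2: Convert r to m: r = 35e-6 m
Step 3: dP = 2 * 0.064 * 0.9994 / 35e-6 = 3654.9 Pa
Step 4: Convert Pa to kPa (divide by 1000).
dP = 3.65 kPa


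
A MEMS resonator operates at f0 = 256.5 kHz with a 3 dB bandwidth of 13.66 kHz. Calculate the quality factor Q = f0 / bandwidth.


Step 1: Q = f0 / bandwidth
Step 2: Q = 256.5 / 13.66
Q = 18.8


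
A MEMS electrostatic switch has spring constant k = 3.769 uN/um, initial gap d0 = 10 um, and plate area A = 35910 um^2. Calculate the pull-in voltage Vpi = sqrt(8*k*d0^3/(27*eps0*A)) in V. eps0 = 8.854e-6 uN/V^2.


Step 1: Compute numerator: 8 * k * d0^3 = 8 * 3.769 * 10^3 = 30152.0
Step 2: Compute denominator: 27 * eps0 * A = 27 * 8.854e-6 * 35910 = 8.584573
Step 3: Vpi = sqrt(30152.0 / 8.584573)
Vpi = 59.27 V


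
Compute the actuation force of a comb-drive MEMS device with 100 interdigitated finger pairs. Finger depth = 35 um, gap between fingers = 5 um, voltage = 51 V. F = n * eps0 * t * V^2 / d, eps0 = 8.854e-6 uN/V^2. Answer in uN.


Step 1: Parameters: n=100, eps0=8.854e-6 uN/V^2, t=35 um, V=51 V, d=5 um
Step 2: V^2 = 2601
Step 3: F = 100 * 8.854e-6 * 35 * 2601 / 5
F = 16.12 uN


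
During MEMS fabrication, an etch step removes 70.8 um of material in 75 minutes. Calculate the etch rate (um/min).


Step 1: Etch rate = depth / time
Step 2: rate = 70.8 / 75
rate = 0.944 um/min


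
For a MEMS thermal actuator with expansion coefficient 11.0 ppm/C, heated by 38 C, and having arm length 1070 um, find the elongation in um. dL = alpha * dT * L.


Step 1: Convert CTE: alpha = 11.0 ppm/C = 11.0e-6 /C
Step 2: dL = 11.0e-6 * 38 * 1070
dL = 0.4473 um


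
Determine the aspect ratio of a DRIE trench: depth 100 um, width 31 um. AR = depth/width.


Step 1: AR = depth / width
Step 2: AR = 100 / 31
AR = 3.2


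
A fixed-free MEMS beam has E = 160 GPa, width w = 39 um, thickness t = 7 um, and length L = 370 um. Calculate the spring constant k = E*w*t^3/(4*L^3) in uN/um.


Step 1: Convert E to consistent units (1 GPa = 1000 uN/um^2).
E = 160 GPa = 160000 uN/um^2
Step 2: Compute t^3 = 7^3 = 343
Step 3: Compute L^3 = 370^3 = 50653000
Step 4: k = 160000 * 39 * 343 / (4 * 50653000)
k = 10.5636 uN/um


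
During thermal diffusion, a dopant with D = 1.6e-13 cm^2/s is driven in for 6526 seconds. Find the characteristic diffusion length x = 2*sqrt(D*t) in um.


Step 1: Compute D*t = 1.6e-13 * 6526 = 1.04416e-09 cm^2
Step 2: sqrt(D*t) = 3.2313e-05 cm
Step 3: x = 2 * 3.2313e-05 cm = 6.4626e-05 cm
Step 4: Convert to um (1 cm = 1e4 um): x = 0.646 um


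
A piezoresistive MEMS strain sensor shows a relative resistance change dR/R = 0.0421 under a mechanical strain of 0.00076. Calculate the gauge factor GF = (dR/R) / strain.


Step 1: Identify values.
dR/R = 0.0421, strain = 0.00076
Step 2: GF = (dR/R) / strain = 0.0421 / 0.00076
GF = 55.4


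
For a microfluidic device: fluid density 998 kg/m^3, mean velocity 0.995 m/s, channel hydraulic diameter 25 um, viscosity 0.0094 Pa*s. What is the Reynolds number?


Step 1: Convert Dh to meters: Dh = 25e-6 m
Step 2: Re = rho * v * Dh / mu
Re = 998 * 0.995 * 25e-6 / 0.0094
Re = 2.641


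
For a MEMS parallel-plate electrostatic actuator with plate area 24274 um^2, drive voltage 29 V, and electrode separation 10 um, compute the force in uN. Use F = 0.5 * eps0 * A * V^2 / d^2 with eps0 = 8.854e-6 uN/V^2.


Step 1: Identify parameters.
eps0 = 8.854e-6 uN/V^2, A = 24274 um^2, V = 29 V, d = 10 um
Step 2: Compute V^2 = 29^2 = 841
Step 3: Compute d^2 = 10^2 = 100
Step 4: F = 0.5 * 8.854e-6 * 24274 * 841 / 100
F = 0.904 uN


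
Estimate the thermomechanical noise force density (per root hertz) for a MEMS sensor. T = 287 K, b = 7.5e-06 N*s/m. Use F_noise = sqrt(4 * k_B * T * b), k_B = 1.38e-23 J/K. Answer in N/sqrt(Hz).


Step 1: Compute 4 * k_B * T * b
= 4 * 1.38e-23 * 287 * 7.5e-06
= 1.1882e-25 N^2/Hz
Step 2: F_noise = sqrt(1.1882e-25)
F_noise = 3.45e-13 N/sqrt(Hz)


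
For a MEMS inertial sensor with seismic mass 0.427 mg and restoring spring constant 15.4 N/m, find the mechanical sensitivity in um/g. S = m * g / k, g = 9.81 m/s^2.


Step 1: Convert mass: m = 0.427 mg = 4.27e-07 kg
Step 2: S = m * g / k = 4.27e-07 * 9.81 / 15.4
Step 3: S = 2.72e-07 m/g
Step 4: Convert to um/g: S = 0.272 um/g


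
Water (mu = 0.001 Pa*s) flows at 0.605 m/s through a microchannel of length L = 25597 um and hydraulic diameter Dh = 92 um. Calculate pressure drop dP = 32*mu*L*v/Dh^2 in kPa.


Step 1: Convert to SI: L = 25597e-6 m, Dh = 92e-6 m
Step 2: dP = 32 * 0.001 * 25597e-6 * 0.605 / (92e-6)^2
Step 3: dP = 58548.90 Pa
Step 4: Convert to kPa: dP = 58.55 kPa


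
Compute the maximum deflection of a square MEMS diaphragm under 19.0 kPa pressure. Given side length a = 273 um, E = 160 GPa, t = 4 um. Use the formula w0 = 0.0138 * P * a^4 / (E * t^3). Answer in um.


Step 1: Convert pressure to compatible units (E is in GPa, so P in GPa).
P = 19.0 kPa = 19.0e-6 GPa
Step 2: Compute numerator: 0.0138 * P * a^4.
a^4 = 273^4 = 5554571841
numerator = 0.0138 * 19.0e-6 * 5554571841 = 1.45641e+03
Step 3: Compute denominator: E * t^3 = 160 * 4^3 = 10240
Step 4: w0 = numerator / denominator = 1.45641e+03 / 10240 = 0.1422 um


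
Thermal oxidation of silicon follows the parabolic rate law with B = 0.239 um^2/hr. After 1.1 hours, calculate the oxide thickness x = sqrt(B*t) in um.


Step 1: Compute B*t = 0.239 * 1.1 = 0.2629
Step 2: x = sqrt(0.2629)
x = 0.513 um


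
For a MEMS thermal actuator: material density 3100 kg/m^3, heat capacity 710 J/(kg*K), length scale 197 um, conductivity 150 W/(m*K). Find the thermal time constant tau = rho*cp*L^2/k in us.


Step 1: Convert L to m: L = 197e-6 m
Step 2: L^2 = (197e-6)^2 = 3.8809e-08 m^2
Step 3: tau = 3100 * 710 * 3.8809e-08 / 150 = 5.6945739e-04 s
Step 4: Convert to microseconds (multiply by 1e6).
tau = 569.457 us


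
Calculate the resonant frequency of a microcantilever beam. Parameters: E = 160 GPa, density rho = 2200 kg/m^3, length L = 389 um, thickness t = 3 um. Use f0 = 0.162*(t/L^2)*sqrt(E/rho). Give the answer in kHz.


Step 1: Convert units to SI.
t_SI = 3e-6 m, L_SI = 389e-6 m
Step 2: Calculate sqrt(E/rho).
sqrt(160e9 / 2200) = 8528.03 m/s
Step 3: Compute f0.
f0 = 0.162 * 3e-6 / (389e-6)^2 * 8528.03 = 27389.6 Hz = 27.39 kHz


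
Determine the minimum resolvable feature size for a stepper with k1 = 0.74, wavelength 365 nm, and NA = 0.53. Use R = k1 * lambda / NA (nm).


Step 1: Identify values: k1 = 0.74, lambda = 365 nm, NA = 0.53
Step 2: R = k1 * lambda / NA
R = 0.74 * 365 / 0.53
R = 509.6 nm


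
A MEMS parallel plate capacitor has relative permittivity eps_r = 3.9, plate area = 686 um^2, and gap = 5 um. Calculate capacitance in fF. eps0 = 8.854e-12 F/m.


Step 1: Convert area to m^2: A = 686e-12 m^2
Step 2: Convert gap to m: d = 5e-6 m
Step 3: C = eps0 * eps_r * A / d
C = 8.854e-12 * 3.9 * 686e-12 / 5e-6
Step 4: Convert to fF (multiply by 1e15).
C = 4.74 fF


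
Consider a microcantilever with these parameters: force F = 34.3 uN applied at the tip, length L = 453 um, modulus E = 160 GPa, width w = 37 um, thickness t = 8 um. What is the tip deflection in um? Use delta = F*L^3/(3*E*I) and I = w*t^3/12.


Step 1: Calculate the second moment of area.
I = w * t^3 / 12 = 37 * 8^3 / 12 = 1578.6667 um^4
Step 2: Convert E to consistent units (1 GPa = 1000 uN/um^2).
E = 160 GPa = 160000 uN/um^2
Step 3: Calculate tip deflection.
delta = F * L^3 / (3 * E * I)
delta = 34.3 * 453^3 / (3 * 160000 * 1578.6667)
delta = 4.2078 um


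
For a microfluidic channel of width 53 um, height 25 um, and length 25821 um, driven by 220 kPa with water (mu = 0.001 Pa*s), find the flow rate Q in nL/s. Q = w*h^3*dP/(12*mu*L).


Step 1: Convert all dimensions to SI (meters).
w = 53e-6 m, h = 25e-6 m, L = 25821e-6 m, dP = 220e3 Pa
Step 2: Q = w * h^3 * dP / (12 * mu * L)
Q = 53e-6 * (25e-6)^3 * 220e3 / (12 * 0.001 * 25821e-6) = 5.8798233e-10 m^3/s
Step 3: Convert Q from m^3/s to nL/s (1 m^3 = 1e12 nL, so multiply by 1e12).
Q = 587.982 nL/s


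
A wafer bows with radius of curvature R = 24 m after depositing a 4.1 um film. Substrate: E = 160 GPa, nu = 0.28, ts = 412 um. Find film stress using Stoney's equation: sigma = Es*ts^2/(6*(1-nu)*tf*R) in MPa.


Step 1: Compute numerator: Es * ts^2 = 160 * 412^2 = 27159040 (GPa*um^2)
Step 2: Compute denominator (R in um): 6*(1-nu)*tf*R = 6*0.72*4.1*24e6 = 425088000.0 (um^2)
Step 3: sigma (GPa) = 27159040 / 425088000.0 = 6.389e-02 GPa
Step 4: Convert to MPa (x1000): sigma = 63.9 MPa


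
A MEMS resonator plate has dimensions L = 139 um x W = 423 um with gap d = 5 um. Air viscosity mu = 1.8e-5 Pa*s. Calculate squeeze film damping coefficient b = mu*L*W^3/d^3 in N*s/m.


Step 1: Convert to SI.
L = 139e-6 m, W = 423e-6 m, d = 5e-6 m
Step 2: W^3 = (423e-6)^3 = 7.57e-11 m^3
Step 3: d^3 = (5e-6)^3 = 1.25e-16 m^3
Step 4: b = 1.8e-5 * 139e-6 * 7.57e-11 / 1.25e-16
b = 1.51e-03 N*s/m


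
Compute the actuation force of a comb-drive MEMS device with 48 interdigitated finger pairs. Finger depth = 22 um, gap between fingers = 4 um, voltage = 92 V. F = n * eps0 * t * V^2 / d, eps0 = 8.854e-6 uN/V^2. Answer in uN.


Step 1: Parameters: n=48, eps0=8.854e-6 uN/V^2, t=22 um, V=92 V, d=4 um
Step 2: V^2 = 8464
Step 3: F = 48 * 8.854e-6 * 22 * 8464 / 4
F = 19.784 uN


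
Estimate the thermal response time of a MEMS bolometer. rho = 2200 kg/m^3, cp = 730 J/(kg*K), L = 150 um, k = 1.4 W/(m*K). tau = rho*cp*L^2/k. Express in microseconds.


Step 1: Convert L to m: L = 150e-6 m
Step 2: L^2 = (150e-6)^2 = 2.25e-08 m^2
Step 3: tau = 2200 * 730 * 2.25e-08 / 1.4 = 2.581071429e-02 s
Step 4: Convert to microseconds (multiply by 1e6).
tau = 25810.714 us


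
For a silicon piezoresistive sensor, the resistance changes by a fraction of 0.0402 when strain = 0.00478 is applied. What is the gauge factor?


Step 1: Identify values.
dR/R = 0.0402, strain = 0.00478
Step 2: GF = (dR/R) / strain = 0.0402 / 0.00478
GF = 8.4


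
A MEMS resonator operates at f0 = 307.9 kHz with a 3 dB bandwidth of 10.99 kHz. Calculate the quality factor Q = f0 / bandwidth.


Step 1: Q = f0 / bandwidth
Step 2: Q = 307.9 / 10.99
Q = 28.0


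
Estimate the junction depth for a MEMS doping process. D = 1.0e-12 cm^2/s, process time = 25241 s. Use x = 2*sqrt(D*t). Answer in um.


Step 1: Compute D*t = 1.0e-12 * 25241 = 2.5241e-08 cm^2
Step 2: sqrt(D*t) = 1.58874e-04 cm
Step 3: x = 2 * 1.58874e-04 cm = 3.17748e-04 cm
Step 4: Convert to um (1 cm = 1e4 um): x = 3.177 um


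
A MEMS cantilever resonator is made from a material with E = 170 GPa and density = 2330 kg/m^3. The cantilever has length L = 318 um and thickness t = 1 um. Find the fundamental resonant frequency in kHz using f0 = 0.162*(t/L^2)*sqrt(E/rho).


Step 1: Convert units to SI.
t_SI = 1e-6 m, L_SI = 318e-6 m
Step 2: Calculate sqrt(E/rho).
sqrt(170e9 / 2330) = 8541.74 m/s
Step 3: Compute f0.
f0 = 0.162 * 1e-6 / (318e-6)^2 * 8541.74 = 13683.8 Hz = 13.68 kHz


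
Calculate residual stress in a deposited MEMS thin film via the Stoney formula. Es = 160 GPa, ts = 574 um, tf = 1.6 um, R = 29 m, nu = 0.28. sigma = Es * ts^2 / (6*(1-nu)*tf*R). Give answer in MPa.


Step 1: Compute numerator: Es * ts^2 = 160 * 574^2 = 52716160 (GPa*um^2)
Step 2: Compute denominator (R in um): 6*(1-nu)*tf*R = 6*0.72*1.6*29e6 = 200448000.0 (um^2)
Step 3: sigma (GPa) = 52716160 / 200448000.0 = 2.62992e-01 GPa
Step 4: Convert to MPa (x1000): sigma = 263.0 MPa


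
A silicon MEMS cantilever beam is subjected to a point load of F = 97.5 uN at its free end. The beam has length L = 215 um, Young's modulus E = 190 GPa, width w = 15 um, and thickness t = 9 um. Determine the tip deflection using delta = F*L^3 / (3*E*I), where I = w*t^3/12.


Step 1: Calculate the second moment of area.
I = w * t^3 / 12 = 15 * 9^3 / 12 = 911.25 um^4
Step 2: Convert E to consistent units (1 GPa = 1000 uN/um^2).
E = 190 GPa = 190000 uN/um^2
Step 3: Calculate tip deflection.
delta = F * L^3 / (3 * E * I)
delta = 97.5 * 215^3 / (3 * 190000 * 911.25)
delta = 1.8656 um


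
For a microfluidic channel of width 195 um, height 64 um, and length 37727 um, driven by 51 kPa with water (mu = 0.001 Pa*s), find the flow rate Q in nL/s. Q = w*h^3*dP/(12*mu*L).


Step 1: Convert all dimensions to SI (meters).
w = 195e-6 m, h = 64e-6 m, L = 37727e-6 m, dP = 51e3 Pa
Step 2: Q = w * h^3 * dP / (12 * mu * L)
Q = 195e-6 * (64e-6)^3 * 51e3 / (12 * 0.001 * 37727e-6) = 5.75852413e-09 m^3/s
Step 3: Convert Q from m^3/s to nL/s (1 m^3 = 1e12 nL, so multiply by 1e12).
Q = 5758.524 nL/s


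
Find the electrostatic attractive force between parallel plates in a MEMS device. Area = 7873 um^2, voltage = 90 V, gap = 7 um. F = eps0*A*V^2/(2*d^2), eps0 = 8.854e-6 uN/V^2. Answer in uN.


Step 1: Identify parameters.
eps0 = 8.854e-6 uN/V^2, A = 7873 um^2, V = 90 V, d = 7 um
Step 2: Compute V^2 = 90^2 = 8100
Step 3: Compute d^2 = 7^2 = 49
Step 4: F = 0.5 * 8.854e-6 * 7873 * 8100 / 49
F = 5.762 uN


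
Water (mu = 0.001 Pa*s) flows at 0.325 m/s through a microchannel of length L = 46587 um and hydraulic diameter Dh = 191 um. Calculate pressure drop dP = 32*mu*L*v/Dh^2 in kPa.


Step 1: Convert to SI: L = 46587e-6 m, Dh = 191e-6 m
Step 2: dP = 32 * 0.001 * 46587e-6 * 0.325 / (191e-6)^2
Step 3: dP = 13281.02 Pa
Step 4: Convert to kPa: dP = 13.28 kPa


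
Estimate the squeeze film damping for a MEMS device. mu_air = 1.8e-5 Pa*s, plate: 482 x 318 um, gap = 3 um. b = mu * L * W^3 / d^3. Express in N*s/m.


Step 1: Convert to SI.
L = 482e-6 m, W = 318e-6 m, d = 3e-6 m
Step 2: W^3 = (318e-6)^3 = 3.22e-11 m^3
Step 3: d^3 = (3e-6)^3 = 2.70e-17 m^3
Step 4: b = 1.8e-5 * 482e-6 * 3.22e-11 / 2.70e-17
b = 1.03e-02 N*s/m


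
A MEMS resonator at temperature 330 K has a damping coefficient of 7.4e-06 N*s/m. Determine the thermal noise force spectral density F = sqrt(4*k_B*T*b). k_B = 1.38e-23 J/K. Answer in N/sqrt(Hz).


Step 1: Compute 4 * k_B * T * b
= 4 * 1.38e-23 * 330 * 7.4e-06
= 1.3480e-25 N^2/Hz
Step 2: F_noise = sqrt(1.3480e-25)
F_noise = 3.67e-13 N/sqrt(Hz)


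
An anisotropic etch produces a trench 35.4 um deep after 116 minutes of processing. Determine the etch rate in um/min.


Step 1: Etch rate = depth / time
Step 2: rate = 35.4 / 116
rate = 0.305 um/min


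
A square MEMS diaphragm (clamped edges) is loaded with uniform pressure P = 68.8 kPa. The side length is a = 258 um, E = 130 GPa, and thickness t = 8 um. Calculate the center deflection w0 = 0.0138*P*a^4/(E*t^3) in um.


Step 1: Convert pressure to compatible units (E is in GPa, so P in GPa).
P = 68.8 kPa = 68.8e-6 GPa
Step 2: Compute numerator: 0.0138 * P * a^4.
a^4 = 258^4 = 4430766096
numerator = 0.0138 * 68.8e-6 * 4430766096 = 4.2067e+03
Step 3: Compute denominator: E * t^3 = 130 * 8^3 = 66560
Step 4: w0 = numerator / denominator = 4.2067e+03 / 66560 = 0.0632 um


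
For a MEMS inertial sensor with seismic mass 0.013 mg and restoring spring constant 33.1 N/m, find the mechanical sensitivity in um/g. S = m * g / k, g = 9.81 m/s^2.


Step 1: Convert mass: m = 0.013 mg = 1.30e-08 kg
Step 2: S = m * g / k = 1.30e-08 * 9.81 / 33.1
Step 3: S = 3.85e-09 m/g
Step 4: Convert to um/g: S = 0.004 um/g


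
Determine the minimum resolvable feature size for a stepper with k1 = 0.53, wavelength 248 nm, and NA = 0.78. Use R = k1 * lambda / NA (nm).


Step 1: Identify values: k1 = 0.53, lambda = 248 nm, NA = 0.78
Step 2: R = k1 * lambda / NA
R = 0.53 * 248 / 0.78
R = 168.5 nm


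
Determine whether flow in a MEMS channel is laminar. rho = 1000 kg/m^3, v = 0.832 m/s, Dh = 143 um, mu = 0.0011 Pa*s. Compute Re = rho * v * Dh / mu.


Step 1: Convert Dh to meters: Dh = 143e-6 m
Step 2: Re = rho * v * Dh / mu
Re = 1000 * 0.832 * 143e-6 / 0.0011
Re = 108.16
Since Re = 108.16 is below ~2300, the flow is laminar.


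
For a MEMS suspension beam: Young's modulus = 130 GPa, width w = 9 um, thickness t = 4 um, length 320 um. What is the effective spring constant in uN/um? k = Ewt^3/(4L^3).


Step 1: Convert E to consistent units (1 GPa = 1000 uN/um^2).
E = 130 GPa = 130000 uN/um^2
Step 2: Compute t^3 = 4^3 = 64
Step 3: Compute L^3 = 320^3 = 32768000
Step 4: k = 130000 * 9 * 64 / (4 * 32768000)
k = 0.5713 uN/um


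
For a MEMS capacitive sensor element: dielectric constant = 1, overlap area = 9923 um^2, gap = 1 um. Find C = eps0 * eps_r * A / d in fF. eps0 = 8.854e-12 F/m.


Step 1: Convert area to m^2: A = 9923e-12 m^2
Step 2: Convert gap to m: d = 1e-6 m
Step 3: C = eps0 * eps_r * A / d
C = 8.854e-12 * 1 * 9923e-12 / 1e-6
Step 4: Convert to fF (multiply by 1e15).
C = 87.86 fF


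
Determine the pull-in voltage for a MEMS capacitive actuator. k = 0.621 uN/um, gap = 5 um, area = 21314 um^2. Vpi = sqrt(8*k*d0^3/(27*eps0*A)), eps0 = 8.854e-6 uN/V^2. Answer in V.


Step 1: Compute numerator: 8 * k * d0^3 = 8 * 0.621 * 5^3 = 621.0
Step 2: Compute denominator: 27 * eps0 * A = 27 * 8.854e-6 * 21314 = 5.095282
Step 3: Vpi = sqrt(621.0 / 5.095282)
Vpi = 11.04 V


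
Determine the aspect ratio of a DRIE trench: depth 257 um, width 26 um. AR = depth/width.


Step 1: AR = depth / width
Step 2: AR = 257 / 26
AR = 9.9


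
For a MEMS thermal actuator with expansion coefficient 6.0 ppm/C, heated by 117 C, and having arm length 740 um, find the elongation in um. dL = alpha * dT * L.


Step 1: Convert CTE: alpha = 6.0 ppm/C = 6.0e-6 /C
Step 2: dL = 6.0e-6 * 117 * 740
dL = 0.5195 um


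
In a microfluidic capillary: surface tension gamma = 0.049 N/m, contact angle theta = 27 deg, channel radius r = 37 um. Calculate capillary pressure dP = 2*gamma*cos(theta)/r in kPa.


Step 1: cos(27 deg) = 0.891
Step 2: Convert r to m: r = 37e-6 m
Step 3: dP = 2 * 0.049 * 0.891 / 37e-6 = 2359.9 Pa
Step 4: Convert Pa to kPa (divide by 1000).
dP = 2.36 kPa


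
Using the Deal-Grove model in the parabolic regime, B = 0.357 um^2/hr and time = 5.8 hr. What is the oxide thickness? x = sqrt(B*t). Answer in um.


Step 1: Compute B*t = 0.357 * 5.8 = 2.0706
Step 2: x = sqrt(2.0706)
x = 1.439 um


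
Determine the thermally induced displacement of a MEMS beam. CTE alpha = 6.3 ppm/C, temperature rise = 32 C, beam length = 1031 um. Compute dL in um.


Step 1: Convert CTE: alpha = 6.3 ppm/C = 6.3e-6 /C
Step 2: dL = 6.3e-6 * 32 * 1031
dL = 0.2078 um


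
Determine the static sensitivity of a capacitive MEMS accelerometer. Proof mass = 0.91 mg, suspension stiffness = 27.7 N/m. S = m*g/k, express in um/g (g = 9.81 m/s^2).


Step 1: Convert mass: m = 0.91 mg = 9.10e-07 kg
Step 2: S = m * g / k = 9.10e-07 * 9.81 / 27.7
Step 3: S = 3.22e-07 m/g
Step 4: Convert to um/g: S = 0.322 um/g


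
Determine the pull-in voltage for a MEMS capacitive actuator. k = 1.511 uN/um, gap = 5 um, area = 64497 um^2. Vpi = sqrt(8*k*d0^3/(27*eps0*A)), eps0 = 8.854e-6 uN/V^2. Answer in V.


Step 1: Compute numerator: 8 * k * d0^3 = 8 * 1.511 * 5^3 = 1511.0
Step 2: Compute denominator: 27 * eps0 * A = 27 * 8.854e-6 * 64497 = 15.418524
Step 3: Vpi = sqrt(1511.0 / 15.418524)
Vpi = 9.9 V


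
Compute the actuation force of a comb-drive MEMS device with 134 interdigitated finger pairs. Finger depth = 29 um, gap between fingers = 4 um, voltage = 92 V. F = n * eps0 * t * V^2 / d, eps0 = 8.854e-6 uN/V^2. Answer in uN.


Step 1: Parameters: n=134, eps0=8.854e-6 uN/V^2, t=29 um, V=92 V, d=4 um
Step 2: V^2 = 8464
Step 3: F = 134 * 8.854e-6 * 29 * 8464 / 4
F = 72.804 uN


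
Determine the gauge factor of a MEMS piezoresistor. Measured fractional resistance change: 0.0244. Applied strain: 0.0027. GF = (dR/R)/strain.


Step 1: Identify values.
dR/R = 0.0244, strain = 0.0027
Step 2: GF = (dR/R) / strain = 0.0244 / 0.0027
GF = 9.0


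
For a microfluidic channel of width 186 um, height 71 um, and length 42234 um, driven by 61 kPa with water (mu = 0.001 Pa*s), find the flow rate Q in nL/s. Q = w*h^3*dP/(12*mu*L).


Step 1: Convert all dimensions to SI (meters).
w = 186e-6 m, h = 71e-6 m, L = 42234e-6 m, dP = 61e3 Pa
Step 2: Q = w * h^3 * dP / (12 * mu * L)
Q = 186e-6 * (71e-6)^3 * 61e3 / (12 * 0.001 * 42234e-6) = 8.01261662e-09 m^3/s
Step 3: Convert Q from m^3/s to nL/s (1 m^3 = 1e12 nL, so multiply by 1e12).
Q = 8012.617 nL/s


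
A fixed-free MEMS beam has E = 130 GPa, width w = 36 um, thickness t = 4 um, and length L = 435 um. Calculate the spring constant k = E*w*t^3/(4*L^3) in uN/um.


Step 1: Convert E to consistent units (1 GPa = 1000 uN/um^2).
E = 130 GPa = 130000 uN/um^2
Step 2: Compute t^3 = 4^3 = 64
Step 3: Compute L^3 = 435^3 = 82312875
Step 4: k = 130000 * 36 * 64 / (4 * 82312875)
k = 0.9097 uN/um


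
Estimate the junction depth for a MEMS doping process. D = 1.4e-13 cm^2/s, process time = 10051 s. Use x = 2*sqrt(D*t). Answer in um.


Step 1: Compute D*t = 1.4e-13 * 10051 = 1.40714e-09 cm^2
Step 2: sqrt(D*t) = 3.751e-05 cm
Step 3: x = 2 * 3.751e-05 cm = 7.502e-05 cm
Step 4: Convert to um (1 cm = 1e4 um): x = 0.75 um


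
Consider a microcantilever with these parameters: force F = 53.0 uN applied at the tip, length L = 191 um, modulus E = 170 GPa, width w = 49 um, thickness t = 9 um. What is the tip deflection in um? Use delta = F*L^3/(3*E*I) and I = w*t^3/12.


Step 1: Calculate the second moment of area.
I = w * t^3 / 12 = 49 * 9^3 / 12 = 2976.75 um^4
Step 2: Convert E to consistent units (1 GPa = 1000 uN/um^2).
E = 170 GPa = 170000 uN/um^2
Step 3: Calculate tip deflection.
delta = F * L^3 / (3 * E * I)
delta = 53.0 * 191^3 / (3 * 170000 * 2976.75)
delta = 0.2433 um


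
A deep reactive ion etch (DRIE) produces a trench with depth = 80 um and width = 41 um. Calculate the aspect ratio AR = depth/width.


Step 1: AR = depth / width
Step 2: AR = 80 / 41
AR = 2.0


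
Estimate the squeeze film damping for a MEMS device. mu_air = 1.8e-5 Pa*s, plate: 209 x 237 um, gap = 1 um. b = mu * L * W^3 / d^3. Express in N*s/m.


Step 1: Convert to SI.
L = 209e-6 m, W = 237e-6 m, d = 1e-6 m
Step 2: W^3 = (237e-6)^3 = 1.33e-11 m^3
Step 3: d^3 = (1e-6)^3 = 1.00e-18 m^3
Step 4: b = 1.8e-5 * 209e-6 * 1.33e-11 / 1.00e-18
b = 5.01e-02 N*s/m


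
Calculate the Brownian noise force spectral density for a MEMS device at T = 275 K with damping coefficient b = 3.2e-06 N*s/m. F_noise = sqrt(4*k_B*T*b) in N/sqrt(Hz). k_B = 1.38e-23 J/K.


Step 1: Compute 4 * k_B * T * b
= 4 * 1.38e-23 * 275 * 3.2e-06
= 4.8576e-26 N^2/Hz
Step 2: F_noise = sqrt(4.8576e-26)
F_noise = 2.20e-13 N/sqrt(Hz)


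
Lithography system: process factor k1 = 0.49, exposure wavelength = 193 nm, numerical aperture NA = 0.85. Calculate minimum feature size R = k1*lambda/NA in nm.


Step 1: Identify values: k1 = 0.49, lambda = 193 nm, NA = 0.85
Step 2: R = k1 * lambda / NA
R = 0.49 * 193 / 0.85
R = 111.3 nm


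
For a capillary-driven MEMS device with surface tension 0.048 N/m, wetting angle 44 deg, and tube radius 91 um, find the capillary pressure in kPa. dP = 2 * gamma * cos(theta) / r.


Step 1: cos(44 deg) = 0.7193
Step 2: Convert r to m: r = 91e-6 m
Step 3: dP = 2 * 0.048 * 0.7193 / 91e-6 = 758.8 Pa
Step 4: Convert Pa to kPa (divide by 1000).
dP = 0.76 kPa


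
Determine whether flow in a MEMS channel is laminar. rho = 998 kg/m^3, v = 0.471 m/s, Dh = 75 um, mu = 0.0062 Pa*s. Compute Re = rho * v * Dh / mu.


Step 1: Convert Dh to meters: Dh = 75e-6 m
Step 2: Re = rho * v * Dh / mu
Re = 998 * 0.471 * 75e-6 / 0.0062
Re = 5.686
Since Re = 5.686 is below ~2300, the flow is laminar.


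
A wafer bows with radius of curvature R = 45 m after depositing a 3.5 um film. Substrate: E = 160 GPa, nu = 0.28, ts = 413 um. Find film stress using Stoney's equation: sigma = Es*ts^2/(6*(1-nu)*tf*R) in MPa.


Step 1: Compute numerator: Es * ts^2 = 160 * 413^2 = 27291040 (GPa*um^2)
Step 2: Compute denominator (R in um): 6*(1-nu)*tf*R = 6*0.72*3.5*45e6 = 680400000.0 (um^2)
Step 3: sigma (GPa) = 27291040 / 680400000.0 = 4.011e-02 GPa
Step 4: Convert to MPa (x1000): sigma = 40.1 MPa


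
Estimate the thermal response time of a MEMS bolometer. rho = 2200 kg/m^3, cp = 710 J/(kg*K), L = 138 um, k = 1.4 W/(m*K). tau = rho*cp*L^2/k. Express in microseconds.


Step 1: Convert L to m: L = 138e-6 m
Step 2: L^2 = (138e-6)^2 = 1.9044e-08 m^2
Step 3: tau = 2200 * 710 * 1.9044e-08 / 1.4 = 2.124766286e-02 s
Step 4: Convert to microseconds (multiply by 1e6).
tau = 21247.663 us


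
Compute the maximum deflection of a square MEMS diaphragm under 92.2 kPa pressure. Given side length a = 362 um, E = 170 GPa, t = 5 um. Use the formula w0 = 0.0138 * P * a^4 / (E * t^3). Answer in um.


Step 1: Convert pressure to compatible units (E is in GPa, so P in GPa).
P = 92.2 kPa = 92.2e-6 GPa
Step 2: Compute numerator: 0.0138 * P * a^4.
a^4 = 362^4 = 17172529936
numerator = 0.0138 * 92.2e-6 * 17172529936 = 2.184964e+04
Step 3: Compute denominator: E * t^3 = 170 * 5^3 = 21250
Step 4: w0 = numerator / denominator = 2.184964e+04 / 21250 = 1.0282 um


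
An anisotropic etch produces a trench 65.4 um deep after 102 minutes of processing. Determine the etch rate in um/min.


Step 1: Etch rate = depth / time
Step 2: rate = 65.4 / 102
rate = 0.641 um/min


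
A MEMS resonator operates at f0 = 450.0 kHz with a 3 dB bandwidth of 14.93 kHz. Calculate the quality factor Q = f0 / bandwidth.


Step 1: Q = f0 / bandwidth
Step 2: Q = 450.0 / 14.93
Q = 30.1


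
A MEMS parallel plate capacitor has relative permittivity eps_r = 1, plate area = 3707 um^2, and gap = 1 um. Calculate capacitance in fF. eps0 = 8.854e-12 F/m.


Step 1: Convert area to m^2: A = 3707e-12 m^2
Step 2: Convert gap to m: d = 1e-6 m
Step 3: C = eps0 * eps_r * A / d
C = 8.854e-12 * 1 * 3707e-12 / 1e-6
Step 4: Convert to fF (multiply by 1e15).
C = 32.82 fF


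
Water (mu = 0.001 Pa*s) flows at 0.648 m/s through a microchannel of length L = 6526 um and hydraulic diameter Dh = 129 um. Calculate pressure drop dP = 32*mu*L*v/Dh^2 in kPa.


Step 1: Convert to SI: L = 6526e-6 m, Dh = 129e-6 m
Step 2: dP = 32 * 0.001 * 6526e-6 * 0.648 / (129e-6)^2
Step 3: dP = 8131.91 Pa
Step 4: Convert to kPa: dP = 8.13 kPa


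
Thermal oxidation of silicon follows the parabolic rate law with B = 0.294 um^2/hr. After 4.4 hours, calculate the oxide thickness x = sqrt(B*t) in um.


Step 1: Compute B*t = 0.294 * 4.4 = 1.2936
Step 2: x = sqrt(1.2936)
x = 1.137 um


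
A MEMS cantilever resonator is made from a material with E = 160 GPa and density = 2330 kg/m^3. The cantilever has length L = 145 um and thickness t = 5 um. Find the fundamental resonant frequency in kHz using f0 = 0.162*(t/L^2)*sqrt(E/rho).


Step 1: Convert units to SI.
t_SI = 5e-6 m, L_SI = 145e-6 m
Step 2: Calculate sqrt(E/rho).
sqrt(160e9 / 2330) = 8286.71 m/s
Step 3: Compute f0.
f0 = 0.162 * 5e-6 / (145e-6)^2 * 8286.71 = 319250.2 Hz = 319.25 kHz


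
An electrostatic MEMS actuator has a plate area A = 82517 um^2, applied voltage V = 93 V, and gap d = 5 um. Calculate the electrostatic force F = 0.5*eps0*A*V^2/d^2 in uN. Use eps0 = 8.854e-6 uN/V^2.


Step 1: Identify parameters.
eps0 = 8.854e-6 uN/V^2, A = 82517 um^2, V = 93 V, d = 5 um
Step 2: Compute V^2 = 93^2 = 8649
Step 3: Compute d^2 = 5^2 = 25
Step 4: F = 0.5 * 8.854e-6 * 82517 * 8649 / 25
F = 126.38 uN


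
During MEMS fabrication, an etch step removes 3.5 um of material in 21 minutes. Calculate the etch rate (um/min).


Step 1: Etch rate = depth / time
Step 2: rate = 3.5 / 21
rate = 0.167 um/min


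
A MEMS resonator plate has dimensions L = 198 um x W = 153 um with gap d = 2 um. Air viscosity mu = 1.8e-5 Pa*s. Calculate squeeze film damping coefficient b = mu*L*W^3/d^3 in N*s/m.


Step 1: Convert to SI.
L = 198e-6 m, W = 153e-6 m, d = 2e-6 m
Step 2: W^3 = (153e-6)^3 = 3.58e-12 m^3
Step 3: d^3 = (2e-6)^3 = 8.00e-18 m^3
Step 4: b = 1.8e-5 * 198e-6 * 3.58e-12 / 8.00e-18
b = 1.60e-03 N*s/m


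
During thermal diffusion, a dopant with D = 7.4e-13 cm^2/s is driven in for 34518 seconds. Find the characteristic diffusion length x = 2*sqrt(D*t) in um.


Step 1: Compute D*t = 7.4e-13 * 34518 = 2.554332e-08 cm^2
Step 2: sqrt(D*t) = 1.59823e-04 cm
Step 3: x = 2 * 1.59823e-04 cm = 3.19646e-04 cm
Step 4: Convert to um (1 cm = 1e4 um): x = 3.196 um


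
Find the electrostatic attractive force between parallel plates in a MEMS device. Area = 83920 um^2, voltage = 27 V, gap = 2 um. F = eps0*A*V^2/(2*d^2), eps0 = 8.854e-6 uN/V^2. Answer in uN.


Step 1: Identify parameters.
eps0 = 8.854e-6 uN/V^2, A = 83920 um^2, V = 27 V, d = 2 um
Step 2: Compute V^2 = 27^2 = 729
Step 3: Compute d^2 = 2^2 = 4
Step 4: F = 0.5 * 8.854e-6 * 83920 * 729 / 4
F = 67.708 uN


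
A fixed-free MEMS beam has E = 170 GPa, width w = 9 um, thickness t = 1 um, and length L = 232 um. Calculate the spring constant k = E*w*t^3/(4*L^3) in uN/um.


Step 1: Convert E to consistent units (1 GPa = 1000 uN/um^2).
E = 170 GPa = 170000 uN/um^2
Step 2: Compute t^3 = 1^3 = 1
Step 3: Compute L^3 = 232^3 = 12487168
Step 4: k = 170000 * 9 * 1 / (4 * 12487168)
k = 0.0306 uN/um


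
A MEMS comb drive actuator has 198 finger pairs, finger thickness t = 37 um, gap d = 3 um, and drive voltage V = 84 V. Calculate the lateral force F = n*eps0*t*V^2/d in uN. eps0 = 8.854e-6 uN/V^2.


Step 1: Parameters: n=198, eps0=8.854e-6 uN/V^2, t=37 um, V=84 V, d=3 um
Step 2: V^2 = 7056
Step 3: F = 198 * 8.854e-6 * 37 * 7056 / 3
F = 152.561 uN


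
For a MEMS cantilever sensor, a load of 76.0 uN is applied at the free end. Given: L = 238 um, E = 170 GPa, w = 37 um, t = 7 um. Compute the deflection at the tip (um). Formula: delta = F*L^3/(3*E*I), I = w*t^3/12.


Step 1: Calculate the second moment of area.
I = w * t^3 / 12 = 37 * 7^3 / 12 = 1057.5833 um^4
Step 2: Convert E to consistent units (1 GPa = 1000 uN/um^2).
E = 170 GPa = 170000 uN/um^2
Step 3: Calculate tip deflection.
delta = F * L^3 / (3 * E * I)
delta = 76.0 * 238^3 / (3 * 170000 * 1057.5833)
delta = 1.8996 um


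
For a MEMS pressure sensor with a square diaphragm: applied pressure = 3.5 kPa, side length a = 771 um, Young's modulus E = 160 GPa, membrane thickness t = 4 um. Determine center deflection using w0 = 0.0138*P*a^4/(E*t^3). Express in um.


Step 1: Convert pressure to compatible units (E is in GPa, so P in GPa).
P = 3.5 kPa = 3.5e-6 GPa
Step 2: Compute numerator: 0.0138 * P * a^4.
a^4 = 771^4 = 353360102481
numerator = 0.0138 * 3.5e-6 * 353360102481 = 1.706729e+04
Step 3: Compute denominator: E * t^3 = 160 * 4^3 = 10240
Step 4: w0 = numerator / denominator = 1.706729e+04 / 10240 = 1.6667 um


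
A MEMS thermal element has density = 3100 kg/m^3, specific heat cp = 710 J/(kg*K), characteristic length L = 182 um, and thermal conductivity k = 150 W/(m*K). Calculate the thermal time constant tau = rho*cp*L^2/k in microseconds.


Step 1: Convert L to m: L = 182e-6 m
Step 2: L^2 = (182e-6)^2 = 3.3124e-08 m^2
Step 3: tau = 3100 * 710 * 3.3124e-08 / 150 = 4.8603949e-04 s
Step 4: Convert to microseconds (multiply by 1e6).
tau = 486.039 us


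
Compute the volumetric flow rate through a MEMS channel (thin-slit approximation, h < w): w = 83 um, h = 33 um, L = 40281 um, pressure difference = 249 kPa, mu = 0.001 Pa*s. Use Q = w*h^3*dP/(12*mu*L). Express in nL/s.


Step 1: Convert all dimensions to SI (meters).
w = 83e-6 m, h = 33e-6 m, L = 40281e-6 m, dP = 249e3 Pa
Step 2: Q = w * h^3 * dP / (12 * mu * L)
Q = 83e-6 * (33e-6)^3 * 249e3 / (12 * 0.001 * 40281e-6) = 1.53651841e-09 m^3/s
Step 3: Convert Q from m^3/s to nL/s (1 m^3 = 1e12 nL, so multiply by 1e12).
Q = 1536.518 nL/s


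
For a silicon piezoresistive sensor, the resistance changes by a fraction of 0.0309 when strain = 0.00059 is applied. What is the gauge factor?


Step 1: Identify values.
dR/R = 0.0309, strain = 0.00059
Step 2: GF = (dR/R) / strain = 0.0309 / 0.00059
GF = 52.4


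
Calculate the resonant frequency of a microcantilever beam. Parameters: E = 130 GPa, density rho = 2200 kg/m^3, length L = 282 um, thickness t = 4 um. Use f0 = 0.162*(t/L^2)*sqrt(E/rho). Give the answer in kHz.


Step 1: Convert units to SI.
t_SI = 4e-6 m, L_SI = 282e-6 m
Step 2: Calculate sqrt(E/rho).
sqrt(130e9 / 2200) = 7687.06 m/s
Step 3: Compute f0.
f0 = 0.162 * 4e-6 / (282e-6)^2 * 7687.06 = 62637.9 Hz = 62.64 kHz
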